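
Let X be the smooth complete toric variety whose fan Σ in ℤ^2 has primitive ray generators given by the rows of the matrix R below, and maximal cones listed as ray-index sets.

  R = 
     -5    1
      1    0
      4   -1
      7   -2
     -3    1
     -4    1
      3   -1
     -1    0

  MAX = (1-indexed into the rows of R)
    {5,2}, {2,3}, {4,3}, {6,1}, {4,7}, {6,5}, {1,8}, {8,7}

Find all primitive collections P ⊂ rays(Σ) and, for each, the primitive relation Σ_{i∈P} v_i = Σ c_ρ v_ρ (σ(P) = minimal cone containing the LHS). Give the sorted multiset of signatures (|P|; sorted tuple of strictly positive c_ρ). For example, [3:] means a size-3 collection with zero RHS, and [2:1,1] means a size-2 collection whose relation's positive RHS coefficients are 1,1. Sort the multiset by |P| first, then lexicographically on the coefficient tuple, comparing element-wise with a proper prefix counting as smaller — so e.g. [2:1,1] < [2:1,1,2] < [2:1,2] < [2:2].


Minimal non-faces — 20 found among 8 rays, 8 max cones:

  • {2,8}:  v_{2} + v_{8} = 0 ; sig = [2:]
  • {3,6}:  v_{3} + v_{6} = 0 ; sig = [2:]
  • {5,7}:  v_{5} + v_{7} = 0 ; sig = [2:]
  • {1,2}:  v_{1} + v_{2} = v_{6} ; sig = [2:1]
  • {1,3}:  v_{1} + v_{3} = v_{8} ; sig = [2:1]
  • {2,6}:  v_{2} + v_{6} = v_{5} ; sig = [2:1]
  • {2,7}:  v_{2} + v_{7} = v_{3} ; sig = [2:1]
  • {3,5}:  v_{3} + v_{5} = v_{2} ; sig = [2:1]
  • {3,7}:  v_{3} + v_{7} = v_{4} ; sig = [2:1]
  • {3,8}:  v_{3} + v_{8} = v_{7} ; sig = [2:1]
  • {4,5}:  v_{4} + v_{5} = v_{3} ; sig = [2:1]
  • {4,6}:  v_{4} + v_{6} = v_{7} ; sig = [2:1]
  • {5,8}:  v_{5} + v_{8} = v_{6} ; sig = [2:1]
  • {6,7}:  v_{6} + v_{7} = v_{8} ; sig = [2:1]
  • {6,8}:  v_{6} + v_{8} = v_{1} ; sig = [2:1]
  • {1,4}:  v_{1} + v_{4} = v_{7} + v_{8} ; sig = [2:1,1]
  • {1,5}:  v_{1} + v_{5} = 2·v_{6} ; sig = [2:2]
  • {1,7}:  v_{1} + v_{7} = 2·v_{8} ; sig = [2:2]
  • {2,4}:  v_{2} + v_{4} = 2·v_{3} ; sig = [2:2]
  • {4,8}:  v_{4} + v_{8} = 2·v_{7} ; sig = [2:2]

so the primitive-relation signature multiset is
    [2:]
    [2:]
    [2:]
    [2:1]
    [2:1]
    [2:1]
    [2:1]
    [2:1]
    [2:1]
    [2:1]
    [2:1]
    [2:1]
    [2:1]
    [2:1]
    [2:1]
    [2:1,1]
    [2:2]
    [2:2]
    [2:2]
    [2:2]


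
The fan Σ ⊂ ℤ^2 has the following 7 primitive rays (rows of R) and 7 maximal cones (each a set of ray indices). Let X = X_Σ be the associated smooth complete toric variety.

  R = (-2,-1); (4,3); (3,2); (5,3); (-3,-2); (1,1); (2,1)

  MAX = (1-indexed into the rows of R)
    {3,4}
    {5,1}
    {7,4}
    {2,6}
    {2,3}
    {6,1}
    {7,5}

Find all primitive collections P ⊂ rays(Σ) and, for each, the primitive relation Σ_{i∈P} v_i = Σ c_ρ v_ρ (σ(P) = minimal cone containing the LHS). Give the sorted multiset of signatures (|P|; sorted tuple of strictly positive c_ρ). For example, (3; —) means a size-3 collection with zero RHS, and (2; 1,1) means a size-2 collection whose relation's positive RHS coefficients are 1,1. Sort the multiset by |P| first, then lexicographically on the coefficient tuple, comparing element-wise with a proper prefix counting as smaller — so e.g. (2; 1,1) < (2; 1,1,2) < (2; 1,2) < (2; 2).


Δ(Σ) — 7 vertices, 14 min non-faces:

  • {1,7}:  v_{1} + v_{7} = 0  ⇒ sig = (2; —)
  • {3,5}:  v_{3} + v_{5} = 0  ⇒ sig = (2; —)
  • {1,3}:  v_{1} + v_{3} = v_{6}  ⇒ sig = (2; 1)
  • {1,4}:  v_{1} + v_{4} = v_{3}  ⇒ sig = (2; 1)
  • {2,5}:  v_{2} + v_{5} = v_{6}  ⇒ sig = (2; 1)
  • {3,6}:  v_{3} + v_{6} = v_{2}  ⇒ sig = (2; 1)
  • {3,7}:  v_{3} + v_{7} = v_{4}  ⇒ sig = (2; 1)
  • {4,5}:  v_{4} + v_{5} = v_{7}  ⇒ sig = (2; 1)
  • {5,6}:  v_{5} + v_{6} = v_{1}  ⇒ sig = (2; 1)
  • {6,7}:  v_{6} + v_{7} = v_{3}  ⇒ sig = (2; 1)
  • {1,2}:  v_{1} + v_{2} = 2·v_{6}  ⇒ sig = (2; 2)
  • {2,7}:  v_{2} + v_{7} = 2·v_{3}  ⇒ sig = (2; 2)
  • {4,6}:  v_{4} + v_{6} = 2·v_{3}  ⇒ sig = (2; 2)
  • {2,4}:  v_{2} + v_{4} = 3·v_{3}  ⇒ sig = (2; 3)

Hence PRS(X_Σ) =
    (2; —)
    (2; —)
    (2; 1)
    (2; 1)
    (2; 1)
    (2; 1)
    (2; 1)
    (2; 1)
    (2; 1)
    (2; 1)
    (2; 2)
    (2; 2)
    (2; 2)
    (2; 3)


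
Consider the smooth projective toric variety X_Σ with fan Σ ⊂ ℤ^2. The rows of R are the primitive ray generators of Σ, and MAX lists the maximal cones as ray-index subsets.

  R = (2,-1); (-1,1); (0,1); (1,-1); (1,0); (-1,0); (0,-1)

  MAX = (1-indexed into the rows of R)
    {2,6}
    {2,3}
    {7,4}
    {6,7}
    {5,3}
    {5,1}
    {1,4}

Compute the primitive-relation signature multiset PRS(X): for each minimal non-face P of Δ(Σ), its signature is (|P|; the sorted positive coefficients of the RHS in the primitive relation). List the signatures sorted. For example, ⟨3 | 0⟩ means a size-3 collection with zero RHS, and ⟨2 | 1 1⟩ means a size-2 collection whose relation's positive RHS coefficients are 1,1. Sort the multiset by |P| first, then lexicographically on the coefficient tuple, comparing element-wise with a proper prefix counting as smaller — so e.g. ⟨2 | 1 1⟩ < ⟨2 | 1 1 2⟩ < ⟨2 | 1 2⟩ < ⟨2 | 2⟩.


Σ has 14 primitive collections:

  {2,4}:  v_{2} + v_{4} = 0  ⟹  sig = ⟨2 | 0⟩
  {3,7}:  v_{3} + v_{7} = 0  ⟹  sig = ⟨2 | 0⟩
  {5,6}:  v_{5} + v_{6} = 0  ⟹  sig = ⟨2 | 0⟩
  {1,2}:  v_{1} + v_{2} = v_{5}  ⟹  sig = ⟨2 | 1⟩
  {1,6}:  v_{1} + v_{6} = v_{4}  ⟹  sig = ⟨2 | 1⟩
  {2,5}:  v_{2} + v_{5} = v_{3}  ⟹  sig = ⟨2 | 1⟩
  {2,7}:  v_{2} + v_{7} = v_{6}  ⟹  sig = ⟨2 | 1⟩
  {3,4}:  v_{3} + v_{4} = v_{5}  ⟹  sig = ⟨2 | 1⟩
  {3,6}:  v_{3} + v_{6} = v_{2}  ⟹  sig = ⟨2 | 1⟩
  {4,5}:  v_{4} + v_{5} = v_{1}  ⟹  sig = ⟨2 | 1⟩
  {4,6}:  v_{4} + v_{6} = v_{7}  ⟹  sig = ⟨2 | 1⟩
  {5,7}:  v_{5} + v_{7} = v_{4}  ⟹  sig = ⟨2 | 1⟩
  {1,3}:  v_{1} + v_{3} = 2·v_{5}  ⟹  sig = ⟨2 | 2⟩
  {1,7}:  v_{1} + v_{7} = 2·v_{4}  ⟹  sig = ⟨2 | 2⟩

Signatures (|P|; sorted positive RHS coefficients), sorted:
    |P|=2: 14 collections, coeffs (), (), (), (1), (1), (1), (1), (1), (1), (1), (1), (1), (2), (2)


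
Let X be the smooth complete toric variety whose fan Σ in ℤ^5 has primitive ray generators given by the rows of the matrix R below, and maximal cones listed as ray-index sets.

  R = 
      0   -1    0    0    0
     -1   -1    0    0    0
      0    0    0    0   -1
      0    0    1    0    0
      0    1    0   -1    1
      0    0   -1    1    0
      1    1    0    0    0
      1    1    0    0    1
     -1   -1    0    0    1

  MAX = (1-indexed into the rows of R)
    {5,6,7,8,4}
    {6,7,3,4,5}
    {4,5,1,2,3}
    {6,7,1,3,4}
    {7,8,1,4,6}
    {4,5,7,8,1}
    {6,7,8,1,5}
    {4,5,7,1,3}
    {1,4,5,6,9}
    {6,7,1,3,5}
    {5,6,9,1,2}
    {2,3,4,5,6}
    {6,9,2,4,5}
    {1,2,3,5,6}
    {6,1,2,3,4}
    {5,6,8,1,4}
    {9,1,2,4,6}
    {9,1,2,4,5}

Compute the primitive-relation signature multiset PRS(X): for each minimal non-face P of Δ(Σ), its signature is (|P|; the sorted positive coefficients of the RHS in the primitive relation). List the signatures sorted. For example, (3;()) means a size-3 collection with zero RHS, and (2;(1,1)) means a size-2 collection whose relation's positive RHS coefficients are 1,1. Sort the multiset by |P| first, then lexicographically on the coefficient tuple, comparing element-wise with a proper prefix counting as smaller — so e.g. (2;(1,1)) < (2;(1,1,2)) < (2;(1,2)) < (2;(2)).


Minimal non-faces — 9 found among 9 rays, 18 max cones:

  P = {2,7}:  v_{2} + v_{7} = 0  →  sig = (2;())
  P = {3,8}:  v_{3} + v_{8} = v_{7}  →  sig = (2;(1))
  P = {3,9}:  v_{3} + v_{9} = v_{2}  →  sig = (2;(1))
  P = {2,8}:  v_{2} + v_{8} = v_{1} + v_{4} + v_{5} + v_{6}  →  sig = (2;(1,1,1,1))
  P = {7,9}:  v_{7} + v_{9} = v_{1} + v_{4} + v_{5} + v_{6}  →  sig = (2;(1,1,1,1))
  P = {8,9}:  v_{8} + v_{9} = 2·v_{1} + 2·v_{4} + 2·v_{5} + 2·v_{6}  →  sig = (2;(2,2,2,2))
  P = {1,3,4,5,6}:  v_{1} + v_{3} + v_{4} + v_{5} + v_{6} = 0  →  sig = (5;())
  P = {1,2,4,5,6}:  v_{1} + v_{2} + v_{4} + v_{5} + v_{6} = v_{9}  →  sig = (5;(1))
  P = {1,4,5,6,7}:  v_{1} + v_{4} + v_{5} + v_{6} + v_{7} = v_{8}  →  sig = (5;(1))

Signatures (|P|; sorted positive RHS coefficients), sorted:
[(2;()), (2;(1)), (2;(1)), (2;(1,1,1,1)), (2;(1,1,1,1)), (2;(2,2,2,2)), (5;()), (5;(1)), (5;(1))]


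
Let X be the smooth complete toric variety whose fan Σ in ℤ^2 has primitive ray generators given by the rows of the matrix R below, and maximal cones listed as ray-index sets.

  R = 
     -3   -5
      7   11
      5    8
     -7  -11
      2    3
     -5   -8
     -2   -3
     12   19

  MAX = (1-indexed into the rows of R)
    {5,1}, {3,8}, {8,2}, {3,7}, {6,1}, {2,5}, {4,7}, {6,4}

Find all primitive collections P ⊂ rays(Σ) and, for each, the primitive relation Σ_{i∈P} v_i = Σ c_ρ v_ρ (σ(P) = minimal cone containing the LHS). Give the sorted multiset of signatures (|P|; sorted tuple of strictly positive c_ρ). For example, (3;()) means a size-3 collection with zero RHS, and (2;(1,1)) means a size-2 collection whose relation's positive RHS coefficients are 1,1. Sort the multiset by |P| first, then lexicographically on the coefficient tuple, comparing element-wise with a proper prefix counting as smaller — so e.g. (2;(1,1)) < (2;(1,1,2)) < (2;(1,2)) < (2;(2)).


Σ has 20 primitive collections:

  • {2,4}:  v_{2} + v_{4} = 0 — sig = (2;())
  • {3,6}:  v_{3} + v_{6} = 0 — sig = (2;())
  • {5,7}:  v_{5} + v_{7} = 0 — sig = (2;())
  • {1,3}:  v_{1} + v_{3} = v_{5} — sig = (2;(1))
  • {1,7}:  v_{1} + v_{7} = v_{6} — sig = (2;(1))
  • {2,3}:  v_{2} + v_{3} = v_{8} — sig = (2;(1))
  • {2,6}:  v_{2} + v_{6} = v_{5} — sig = (2;(1))
  • {2,7}:  v_{2} + v_{7} = v_{3} — sig = (2;(1))
  • {3,4}:  v_{3} + v_{4} = v_{7} — sig = (2;(1))
  • {3,5}:  v_{3} + v_{5} = v_{2} — sig = (2;(1))
  • {4,5}:  v_{4} + v_{5} = v_{6} — sig = (2;(1))
  • {4,8}:  v_{4} + v_{8} = v_{3} — sig = (2;(1))
  • {5,6}:  v_{5} + v_{6} = v_{1} — sig = (2;(1))
  • {6,7}:  v_{6} + v_{7} = v_{4} — sig = (2;(1))
  • {6,8}:  v_{6} + v_{8} = v_{2} — sig = (2;(1))
  • {1,8}:  v_{1} + v_{8} = v_{2} + v_{5} — sig = (2;(1,1))
  • {1,2}:  v_{1} + v_{2} = 2·v_{5} — sig = (2;(2))
  • {1,4}:  v_{1} + v_{4} = 2·v_{6} — sig = (2;(2))
  • {5,8}:  v_{5} + v_{8} = 2·v_{2} — sig = (2;(2))
  • {7,8}:  v_{7} + v_{8} = 2·v_{3} — sig = (2;(2))

Sorted signature multiset PRS(X):
{ (2;()) ×3,  (2;(1)) ×12,  (2;(1,1)),  (2;(2)) ×4 }


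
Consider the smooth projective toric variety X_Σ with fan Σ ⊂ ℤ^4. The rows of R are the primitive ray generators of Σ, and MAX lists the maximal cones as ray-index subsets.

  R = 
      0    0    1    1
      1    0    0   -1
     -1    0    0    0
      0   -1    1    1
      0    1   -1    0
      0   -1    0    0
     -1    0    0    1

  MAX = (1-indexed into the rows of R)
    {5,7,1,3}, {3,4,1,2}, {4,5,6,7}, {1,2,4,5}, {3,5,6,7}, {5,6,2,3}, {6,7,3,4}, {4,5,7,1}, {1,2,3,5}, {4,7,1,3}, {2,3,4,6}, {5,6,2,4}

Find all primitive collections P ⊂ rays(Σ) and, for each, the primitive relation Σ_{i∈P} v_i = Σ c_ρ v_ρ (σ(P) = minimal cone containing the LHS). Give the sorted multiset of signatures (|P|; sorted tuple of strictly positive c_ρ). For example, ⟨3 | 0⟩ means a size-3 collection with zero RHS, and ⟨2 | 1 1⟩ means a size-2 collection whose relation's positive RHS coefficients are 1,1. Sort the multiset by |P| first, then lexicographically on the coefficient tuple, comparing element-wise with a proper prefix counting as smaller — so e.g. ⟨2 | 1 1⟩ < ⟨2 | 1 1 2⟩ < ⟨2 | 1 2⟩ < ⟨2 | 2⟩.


3 collections generate NE(X_Σ); each relation:

  P = {2,7}:  v_{2} + v_{7} = 0  →  sig = ⟨2 | 0⟩
  P = {1,6}:  v_{1} + v_{6} = v_{4}  →  sig = ⟨2 | 1⟩
  P = {3,4,5}:  v_{3} + v_{4} + v_{5} = v_{7}  →  sig = ⟨3 | 1⟩

so the primitive-relation signature multiset is
[⟨2 | 0⟩, ⟨2 | 1⟩, ⟨3 | 1⟩]


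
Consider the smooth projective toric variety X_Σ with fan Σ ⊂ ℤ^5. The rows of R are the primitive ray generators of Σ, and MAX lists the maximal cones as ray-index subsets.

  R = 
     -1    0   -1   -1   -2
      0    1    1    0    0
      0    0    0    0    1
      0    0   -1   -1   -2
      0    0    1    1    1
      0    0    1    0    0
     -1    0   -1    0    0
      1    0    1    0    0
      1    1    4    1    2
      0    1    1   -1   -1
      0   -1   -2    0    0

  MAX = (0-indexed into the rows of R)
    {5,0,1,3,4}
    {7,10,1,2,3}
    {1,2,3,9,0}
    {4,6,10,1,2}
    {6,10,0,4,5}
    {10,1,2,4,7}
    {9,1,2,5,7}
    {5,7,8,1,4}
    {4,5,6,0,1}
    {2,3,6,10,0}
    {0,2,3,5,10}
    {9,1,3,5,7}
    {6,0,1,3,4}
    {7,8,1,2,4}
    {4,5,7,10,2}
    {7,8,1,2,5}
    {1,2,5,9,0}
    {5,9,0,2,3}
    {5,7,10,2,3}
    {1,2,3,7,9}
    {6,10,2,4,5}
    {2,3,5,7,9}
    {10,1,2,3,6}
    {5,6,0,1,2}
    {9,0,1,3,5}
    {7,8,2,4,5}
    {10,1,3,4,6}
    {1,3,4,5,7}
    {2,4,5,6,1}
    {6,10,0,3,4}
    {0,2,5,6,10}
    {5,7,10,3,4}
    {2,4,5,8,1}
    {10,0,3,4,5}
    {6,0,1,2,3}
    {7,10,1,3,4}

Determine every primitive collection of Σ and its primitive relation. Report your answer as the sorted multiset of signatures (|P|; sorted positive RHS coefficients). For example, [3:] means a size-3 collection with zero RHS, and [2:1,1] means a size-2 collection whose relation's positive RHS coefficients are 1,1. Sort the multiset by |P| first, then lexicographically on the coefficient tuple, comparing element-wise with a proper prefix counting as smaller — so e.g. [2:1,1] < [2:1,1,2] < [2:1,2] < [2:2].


17 minimal non-faces of Δ(Σ) (on 11 rays):

  P={6,7}:  v_{6} + v_{7} = 0  →  sig = [2:]
  P={0,7}:  v_{0} + v_{7} = v_{3} + v_{5}  →  sig = [2:1,1]
  P={4,9}:  v_{4} + v_{9} = v_{1} + v_{5}  →  sig = [2:1,1]
  P={9,10}:  v_{9} + v_{10} = v_{2} + v_{3}  →  sig = [2:1,1]
  P={3,8}:  v_{3} + v_{8} = v_{1} + v_{5} + v_{7}  →  sig = [2:1,1,1]
  P={6,9}:  v_{6} + v_{9} = v_{0} + v_{1} + v_{2}  →  sig = [2:1,1,1]
  P={8,10}:  v_{8} + v_{10} = v_{2} + v_{4} + v_{7}  →  sig = [2:1,1,1]
  P={6,8}:  v_{6} + v_{8} = v_{1} + v_{2} + v_{4} + v_{5}  →  sig = [2:1,1,1,1]
  P={8,9}:  v_{8} + v_{9} = 2·v_{1} + v_{2} + 2·v_{5} + v_{7}  →  sig = [2:1,1,2,2]
  P={0,8}:  v_{0} + v_{8} = v_{1} + 2·v_{5}  →  sig = [2:1,2]
  P={1,5,10}:  v_{1} + v_{5} + v_{10} = 0  →  sig = [3:]
  P={2,3,4}:  v_{2} + v_{3} + v_{4} = 0  →  sig = [3:]
  P={3,5,6}:  v_{3} + v_{5} + v_{6} = v_{0}  →  sig = [3:1]
  P={0,1,10}:  v_{0} + v_{1} + v_{10} = v_{3} + v_{6}  →  sig = [3:1,1]
  P={0,2,4}:  v_{0} + v_{2} + v_{4} = v_{5} + v_{6}  →  sig = [3:1,1]
  P={1,2,3,5}:  v_{1} + v_{2} + v_{3} + v_{5} = v_{9}  →  sig = [4:1]
  P={1,2,4,5,7}:  v_{1} + v_{2} + v_{4} + v_{5} + v_{7} = v_{8}  →  sig = [5:1]

Sorted signature multiset PRS(X):
{ [2:],  [2:1,1] ×3,  [2:1,1,1] ×3,  [2:1,1,1,1],  [2:1,1,2,2],  [2:1,2],  [3:] ×2,  [3:1],  [3:1,1] ×2,  [4:1],  [5:1] }


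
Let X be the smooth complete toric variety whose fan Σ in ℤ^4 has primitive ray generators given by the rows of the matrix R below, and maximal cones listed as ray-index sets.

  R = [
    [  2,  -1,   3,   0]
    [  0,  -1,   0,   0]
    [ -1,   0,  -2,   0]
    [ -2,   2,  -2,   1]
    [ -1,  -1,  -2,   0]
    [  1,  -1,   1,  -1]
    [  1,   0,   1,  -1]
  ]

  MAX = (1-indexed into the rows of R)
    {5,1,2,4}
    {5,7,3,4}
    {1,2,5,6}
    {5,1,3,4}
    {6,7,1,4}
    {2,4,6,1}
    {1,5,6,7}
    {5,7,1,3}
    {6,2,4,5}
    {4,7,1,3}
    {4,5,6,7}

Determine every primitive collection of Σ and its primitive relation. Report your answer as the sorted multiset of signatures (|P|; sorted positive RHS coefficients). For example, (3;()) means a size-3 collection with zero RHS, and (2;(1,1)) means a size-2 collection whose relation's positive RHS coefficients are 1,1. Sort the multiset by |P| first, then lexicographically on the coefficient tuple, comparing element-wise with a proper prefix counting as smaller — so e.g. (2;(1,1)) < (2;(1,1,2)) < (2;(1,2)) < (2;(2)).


Δ(Σ) — 7 vertices, 5 min non-faces:

  • {2,3}:  v_{2} + v_{3} = v_{5} ; sig = (2;(1))
  • {2,7}:  v_{2} + v_{7} = v_{6} ; sig = (2;(1))
  • {3,6}:  v_{3} + v_{6} = v_{5} + v_{7} ; sig = (2;(1,1))
  • {1,4,5,7}:  v_{1} + v_{4} + v_{5} + v_{7} = 0 ; sig = (4;())
  • {1,4,5,6}:  v_{1} + v_{4} + v_{5} + v_{6} = v_{2} ; sig = (4;(1))

so the primitive-relation signature multiset is
    (2;(1))
    (2;(1))
    (2;(1,1))
    (4;())
    (4;(1))


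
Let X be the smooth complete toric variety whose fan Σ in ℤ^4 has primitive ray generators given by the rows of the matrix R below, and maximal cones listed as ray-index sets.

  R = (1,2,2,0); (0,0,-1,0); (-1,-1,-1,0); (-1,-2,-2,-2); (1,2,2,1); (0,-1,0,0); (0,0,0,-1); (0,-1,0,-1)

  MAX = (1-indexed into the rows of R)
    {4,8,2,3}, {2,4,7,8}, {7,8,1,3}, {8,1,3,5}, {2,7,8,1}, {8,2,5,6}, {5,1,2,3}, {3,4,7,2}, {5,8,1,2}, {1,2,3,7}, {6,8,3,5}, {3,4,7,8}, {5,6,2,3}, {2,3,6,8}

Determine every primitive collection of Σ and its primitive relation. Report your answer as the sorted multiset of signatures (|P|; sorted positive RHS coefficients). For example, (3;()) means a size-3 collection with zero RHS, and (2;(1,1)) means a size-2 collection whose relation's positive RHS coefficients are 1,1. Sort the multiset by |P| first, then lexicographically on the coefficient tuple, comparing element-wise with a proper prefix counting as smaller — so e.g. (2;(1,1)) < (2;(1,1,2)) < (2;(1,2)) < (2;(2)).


The 9 primitive collections of Σ (r=8, n=4):

  P={4,5}:  v_{4} + v_{5} = v_{7}  so sig = (2;(1))
  P={5,7}:  v_{5} + v_{7} = v_{1}  so sig = (2;(1))
  P={6,7}:  v_{6} + v_{7} = v_{8}  so sig = (2;(1))
  P={1,6}:  v_{1} + v_{6} = v_{5} + v_{8}  so sig = (2;(1,1))
  P={4,6}:  v_{4} + v_{6} = v_{2} + v_{3} + 2·v_{8}  so sig = (2;(1,1,2))
  P={1,4}:  v_{1} + v_{4} = 2·v_{7}  so sig = (2;(2))
  P={2,3,5,8}:  v_{2} + v_{3} + v_{5} + v_{8} = 0  so sig = (4;())
  P={1,2,3,8}:  v_{1} + v_{2} + v_{3} + v_{8} = v_{7}  so sig = (4;(1))
  P={2,3,7,8}:  v_{2} + v_{3} + v_{7} + v_{8} = v_{4}  so sig = (4;(1))

Signatures (|P|; sorted positive RHS coefficients), sorted:
[(2;(1)), (2;(1)), (2;(1)), (2;(1,1)), (2;(1,1,2)), (2;(2)), (4;()), (4;(1)), (4;(1))]


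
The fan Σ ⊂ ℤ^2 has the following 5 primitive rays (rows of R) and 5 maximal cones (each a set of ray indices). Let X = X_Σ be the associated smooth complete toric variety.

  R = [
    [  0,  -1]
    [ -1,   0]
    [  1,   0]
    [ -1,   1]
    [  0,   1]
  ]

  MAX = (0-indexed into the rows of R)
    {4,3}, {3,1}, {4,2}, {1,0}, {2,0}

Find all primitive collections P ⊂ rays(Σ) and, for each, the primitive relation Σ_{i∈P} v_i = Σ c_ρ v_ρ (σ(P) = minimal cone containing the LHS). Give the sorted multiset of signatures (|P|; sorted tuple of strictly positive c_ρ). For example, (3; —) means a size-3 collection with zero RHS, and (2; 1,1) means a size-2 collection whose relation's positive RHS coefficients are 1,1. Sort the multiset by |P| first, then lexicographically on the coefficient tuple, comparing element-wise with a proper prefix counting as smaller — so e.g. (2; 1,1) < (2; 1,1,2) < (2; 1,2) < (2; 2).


5 collections generate NE(X_Σ); each relation:

  P={0,4}:  v_{0} + v_{4} = 0  ⇒ sig = (2; —)
  P={1,2}:  v_{1} + v_{2} = 0  ⇒ sig = (2; —)
  P={0,3}:  v_{0} + v_{3} = v_{1}  ⇒ sig = (2; 1)
  P={1,4}:  v_{1} + v_{4} = v_{3}  ⇒ sig = (2; 1)
  P={2,3}:  v_{2} + v_{3} = v_{4}  ⇒ sig = (2; 1)

Hence PRS(X_Σ) =
    (2; —)
    (2; —)
    (2; 1)
    (2; 1)
    (2; 1)


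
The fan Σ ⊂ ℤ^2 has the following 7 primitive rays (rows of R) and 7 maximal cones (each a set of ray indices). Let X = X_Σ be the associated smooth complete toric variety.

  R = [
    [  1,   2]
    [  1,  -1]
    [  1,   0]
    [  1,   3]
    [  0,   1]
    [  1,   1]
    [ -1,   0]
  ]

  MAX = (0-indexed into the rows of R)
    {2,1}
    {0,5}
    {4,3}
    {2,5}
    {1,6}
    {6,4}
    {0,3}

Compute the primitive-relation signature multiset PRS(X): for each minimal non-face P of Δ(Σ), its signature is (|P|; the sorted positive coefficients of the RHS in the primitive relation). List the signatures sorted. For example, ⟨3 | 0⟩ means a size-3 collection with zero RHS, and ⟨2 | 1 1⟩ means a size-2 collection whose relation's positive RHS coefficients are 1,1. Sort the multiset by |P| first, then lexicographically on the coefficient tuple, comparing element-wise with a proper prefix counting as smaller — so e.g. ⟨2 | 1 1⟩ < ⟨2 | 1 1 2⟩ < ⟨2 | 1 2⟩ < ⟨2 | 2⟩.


|primitive collections| = 14. Relations:

  {2,6}:  v_{2} + v_{6} = 0  ⇒ sig = ⟨2 | 0⟩
  {0,4}:  v_{0} + v_{4} = v_{3}  ⇒ sig = ⟨2 | 1⟩
  {1,4}:  v_{1} + v_{4} = v_{2}  ⇒ sig = ⟨2 | 1⟩
  {2,4}:  v_{2} + v_{4} = v_{5}  ⇒ sig = ⟨2 | 1⟩
  {4,5}:  v_{4} + v_{5} = v_{0}  ⇒ sig = ⟨2 | 1⟩
  {5,6}:  v_{5} + v_{6} = v_{4}  ⇒ sig = ⟨2 | 1⟩
  {0,1}:  v_{0} + v_{1} = v_{2} + v_{5}  ⇒ sig = ⟨2 | 1 1⟩
  {2,3}:  v_{2} + v_{3} = v_{0} + v_{5}  ⇒ sig = ⟨2 | 1 1⟩
  {0,2}:  v_{0} + v_{2} = 2·v_{5}  ⇒ sig = ⟨2 | 2⟩
  {0,6}:  v_{0} + v_{6} = 2·v_{4}  ⇒ sig = ⟨2 | 2⟩
  {1,3}:  v_{1} + v_{3} = 2·v_{5}  ⇒ sig = ⟨2 | 2⟩
  {1,5}:  v_{1} + v_{5} = 2·v_{2}  ⇒ sig = ⟨2 | 2⟩
  {3,5}:  v_{3} + v_{5} = 2·v_{0}  ⇒ sig = ⟨2 | 2⟩
  {3,6}:  v_{3} + v_{6} = 3·v_{4}  ⇒ sig = ⟨2 | 3⟩

so the primitive-relation signature multiset is
[⟨2 | 0⟩, ⟨2 | 1⟩, ⟨2 | 1⟩, ⟨2 | 1⟩, ⟨2 | 1⟩, ⟨2 | 1⟩, ⟨2 | 1 1⟩, ⟨2 | 1 1⟩, ⟨2 | 2⟩, ⟨2 | 2⟩, ⟨2 | 2⟩, ⟨2 | 2⟩, ⟨2 | 2⟩, ⟨2 | 3⟩]


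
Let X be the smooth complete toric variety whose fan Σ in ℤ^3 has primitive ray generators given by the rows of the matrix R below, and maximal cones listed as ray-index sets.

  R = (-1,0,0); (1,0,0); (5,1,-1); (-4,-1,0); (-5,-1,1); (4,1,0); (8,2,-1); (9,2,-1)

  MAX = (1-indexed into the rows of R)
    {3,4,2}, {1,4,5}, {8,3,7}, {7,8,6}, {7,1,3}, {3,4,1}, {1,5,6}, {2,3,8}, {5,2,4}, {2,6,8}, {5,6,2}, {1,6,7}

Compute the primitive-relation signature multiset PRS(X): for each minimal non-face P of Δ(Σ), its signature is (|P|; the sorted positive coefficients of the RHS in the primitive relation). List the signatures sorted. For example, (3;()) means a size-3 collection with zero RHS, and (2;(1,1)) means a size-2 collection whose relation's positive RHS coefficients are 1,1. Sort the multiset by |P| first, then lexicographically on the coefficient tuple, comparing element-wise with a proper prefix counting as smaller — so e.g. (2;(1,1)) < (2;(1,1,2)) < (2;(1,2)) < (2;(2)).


The 10 primitive collections of Σ (r=8, n=3):

  P={1,2}:  v_{1} + v_{2} = 0  ⟹  sig = (2;())
  P={3,5}:  v_{3} + v_{5} = 0  ⟹  sig = (2;())
  P={4,6}:  v_{4} + v_{6} = 0  ⟹  sig = (2;())
  P={1,8}:  v_{1} + v_{8} = v_{7}  ⟹  sig = (2;(1))
  P={2,7}:  v_{2} + v_{7} = v_{8}  ⟹  sig = (2;(1))
  P={3,6}:  v_{3} + v_{6} = v_{8}  ⟹  sig = (2;(1))
  P={4,8}:  v_{4} + v_{8} = v_{3}  ⟹  sig = (2;(1))
  P={5,8}:  v_{5} + v_{8} = v_{6}  ⟹  sig = (2;(1))
  P={4,7}:  v_{4} + v_{7} = v_{1} + v_{3}  ⟹  sig = (2;(1,1))
  P={5,7}:  v_{5} + v_{7} = v_{1} + v_{6}  ⟹  sig = (2;(1,1))

Signatures (|P|; sorted positive RHS coefficients), sorted:
    |P|=2: 10 collections, coeffs (), (), (), (1), (1), (1), (1), (1), (1,1), (1,1)


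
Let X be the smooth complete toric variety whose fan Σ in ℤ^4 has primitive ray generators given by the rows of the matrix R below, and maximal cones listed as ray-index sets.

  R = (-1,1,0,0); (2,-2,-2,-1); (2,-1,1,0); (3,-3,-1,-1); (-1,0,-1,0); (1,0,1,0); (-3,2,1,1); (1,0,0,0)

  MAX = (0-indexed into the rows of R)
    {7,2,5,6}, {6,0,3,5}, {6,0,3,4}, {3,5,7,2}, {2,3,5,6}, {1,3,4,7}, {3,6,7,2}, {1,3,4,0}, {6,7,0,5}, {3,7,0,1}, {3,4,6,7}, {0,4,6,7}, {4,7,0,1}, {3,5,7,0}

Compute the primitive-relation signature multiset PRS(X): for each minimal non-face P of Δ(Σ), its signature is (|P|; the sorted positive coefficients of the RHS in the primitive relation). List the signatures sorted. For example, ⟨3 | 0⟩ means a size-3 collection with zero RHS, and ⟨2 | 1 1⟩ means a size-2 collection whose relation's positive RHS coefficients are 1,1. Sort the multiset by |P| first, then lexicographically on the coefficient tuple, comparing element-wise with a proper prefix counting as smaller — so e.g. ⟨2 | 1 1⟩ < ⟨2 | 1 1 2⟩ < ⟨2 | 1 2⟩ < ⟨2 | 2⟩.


|primitive collections| = 9. Relations:

  P = {4,5}:  v_{4} + v_{5} = 0  ⟹  sig = ⟨2 | 0⟩
  P = {0,2}:  v_{0} + v_{2} = v_{5}  ⟹  sig = ⟨2 | 1⟩
  P = {1,6}:  v_{1} + v_{6} = v_{4}  ⟹  sig = ⟨2 | 1⟩
  P = {1,2}:  v_{1} + v_{2} = v_{3} + v_{7}  ⟹  sig = ⟨2 | 1 1⟩
  P = {1,5}:  v_{1} + v_{5} = v_{0} + v_{3} + v_{7}  ⟹  sig = ⟨2 | 1 1 1⟩
  P = {2,4}:  v_{2} + v_{4} = v_{3} + v_{6} + v_{7}  ⟹  sig = ⟨2 | 1 1 1⟩
  P = {0,3,6,7}:  v_{0} + v_{3} + v_{6} + v_{7} = 0  ⟹  sig = ⟨4 | 0⟩
  P = {0,3,4,7}:  v_{0} + v_{3} + v_{4} + v_{7} = v_{1}  ⟹  sig = ⟨4 | 1⟩
  P = {3,5,6,7}:  v_{3} + v_{5} + v_{6} + v_{7} = v_{2}  ⟹  sig = ⟨4 | 1⟩

Signatures (|P|; sorted positive RHS coefficients), sorted:
{ ⟨2 | 0⟩,  ⟨2 | 1⟩ ×2,  ⟨2 | 1 1⟩,  ⟨2 | 1 1 1⟩ ×2,  ⟨4 | 0⟩,  ⟨4 | 1⟩ ×2 }


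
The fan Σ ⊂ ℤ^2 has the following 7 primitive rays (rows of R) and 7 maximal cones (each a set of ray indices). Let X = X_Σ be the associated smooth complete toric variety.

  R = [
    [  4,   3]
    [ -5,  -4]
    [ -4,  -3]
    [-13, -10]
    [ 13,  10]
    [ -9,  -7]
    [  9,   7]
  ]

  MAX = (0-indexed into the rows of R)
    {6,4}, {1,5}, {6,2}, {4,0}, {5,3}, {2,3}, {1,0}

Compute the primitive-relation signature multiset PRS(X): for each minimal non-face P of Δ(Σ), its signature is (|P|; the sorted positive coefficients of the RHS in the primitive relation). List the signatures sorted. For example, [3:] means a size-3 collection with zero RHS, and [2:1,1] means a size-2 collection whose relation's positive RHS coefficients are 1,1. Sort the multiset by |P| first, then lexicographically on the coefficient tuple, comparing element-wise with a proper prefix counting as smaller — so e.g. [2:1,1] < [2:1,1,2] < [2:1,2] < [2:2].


Primitive collections (14):

  P = {0,2}:  v_{0} + v_{2} = 0  ⟹  sig = [2:]
  P = {3,4}:  v_{3} + v_{4} = 0  ⟹  sig = [2:]
  P = {5,6}:  v_{5} + v_{6} = 0  ⟹  sig = [2:]
  P = {0,3}:  v_{0} + v_{3} = v_{5}  ⟹  sig = [2:1]
  P = {0,5}:  v_{0} + v_{5} = v_{1}  ⟹  sig = [2:1]
  P = {0,6}:  v_{0} + v_{6} = v_{4}  ⟹  sig = [2:1]
  P = {1,2}:  v_{1} + v_{2} = v_{5}  ⟹  sig = [2:1]
  P = {1,6}:  v_{1} + v_{6} = v_{0}  ⟹  sig = [2:1]
  P = {2,4}:  v_{2} + v_{4} = v_{6}  ⟹  sig = [2:1]
  P = {2,5}:  v_{2} + v_{5} = v_{3}  ⟹  sig = [2:1]
  P = {3,6}:  v_{3} + v_{6} = v_{2}  ⟹  sig = [2:1]
  P = {4,5}:  v_{4} + v_{5} = v_{0}  ⟹  sig = [2:1]
  P = {1,3}:  v_{1} + v_{3} = 2·v_{5}  ⟹  sig = [2:2]
  P = {1,4}:  v_{1} + v_{4} = 2·v_{0}  ⟹  sig = [2:2]

Signatures (|P|; sorted positive RHS coefficients), sorted:
    |P|=2: 14 collections, coeffs (), (), (), (1), (1), (1), (1), (1), (1), (1), (1), (1), (2), (2)


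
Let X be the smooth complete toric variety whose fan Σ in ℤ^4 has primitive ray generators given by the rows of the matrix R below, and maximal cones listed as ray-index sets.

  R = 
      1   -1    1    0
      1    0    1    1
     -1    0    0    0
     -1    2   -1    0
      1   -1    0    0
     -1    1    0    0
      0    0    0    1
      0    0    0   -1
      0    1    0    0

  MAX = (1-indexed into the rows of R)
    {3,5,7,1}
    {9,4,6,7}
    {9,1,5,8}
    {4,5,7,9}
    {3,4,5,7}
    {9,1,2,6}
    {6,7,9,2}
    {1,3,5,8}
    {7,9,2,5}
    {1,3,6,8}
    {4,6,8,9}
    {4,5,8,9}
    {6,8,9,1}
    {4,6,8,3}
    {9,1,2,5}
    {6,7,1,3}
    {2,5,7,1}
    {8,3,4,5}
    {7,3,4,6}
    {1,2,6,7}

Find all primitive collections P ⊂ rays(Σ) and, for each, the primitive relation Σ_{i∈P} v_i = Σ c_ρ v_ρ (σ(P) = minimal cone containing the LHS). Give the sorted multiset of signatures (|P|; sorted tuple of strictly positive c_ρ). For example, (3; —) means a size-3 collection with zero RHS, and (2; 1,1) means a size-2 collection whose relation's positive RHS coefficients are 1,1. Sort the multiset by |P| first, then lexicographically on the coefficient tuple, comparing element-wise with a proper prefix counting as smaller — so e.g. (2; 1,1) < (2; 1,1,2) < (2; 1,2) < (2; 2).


The 8 primitive collections of Σ (r=9, n=4):

  • {5,6}:  v_{5} + v_{6} = 0  ⇒ sig = (2; —)
  • {7,8}:  v_{7} + v_{8} = 0  ⇒ sig = (2; —)
  • {1,4}:  v_{1} + v_{4} = v_{9}  ⇒ sig = (2; 1)
  • {3,9}:  v_{3} + v_{9} = v_{6}  ⇒ sig = (2; 1)
  • {2,8}:  v_{2} + v_{8} = v_{1} + v_{9}  ⇒ sig = (2; 1,1)
  • {2,3}:  v_{2} + v_{3} = v_{1} + v_{6} + v_{7}  ⇒ sig = (2; 1,1,1)
  • {2,4}:  v_{2} + v_{4} = v_{7} + 2·v_{9}  ⇒ sig = (2; 1,2)
  • {1,7,9}:  v_{1} + v_{7} + v_{9} = v_{2}  ⇒ sig = (3; 1)

Hence PRS(X_Σ) =
    (2; —)
    (2; —)
    (2; 1)
    (2; 1)
    (2; 1,1)
    (2; 1,1,1)
    (2; 1,2)
    (3; 1)


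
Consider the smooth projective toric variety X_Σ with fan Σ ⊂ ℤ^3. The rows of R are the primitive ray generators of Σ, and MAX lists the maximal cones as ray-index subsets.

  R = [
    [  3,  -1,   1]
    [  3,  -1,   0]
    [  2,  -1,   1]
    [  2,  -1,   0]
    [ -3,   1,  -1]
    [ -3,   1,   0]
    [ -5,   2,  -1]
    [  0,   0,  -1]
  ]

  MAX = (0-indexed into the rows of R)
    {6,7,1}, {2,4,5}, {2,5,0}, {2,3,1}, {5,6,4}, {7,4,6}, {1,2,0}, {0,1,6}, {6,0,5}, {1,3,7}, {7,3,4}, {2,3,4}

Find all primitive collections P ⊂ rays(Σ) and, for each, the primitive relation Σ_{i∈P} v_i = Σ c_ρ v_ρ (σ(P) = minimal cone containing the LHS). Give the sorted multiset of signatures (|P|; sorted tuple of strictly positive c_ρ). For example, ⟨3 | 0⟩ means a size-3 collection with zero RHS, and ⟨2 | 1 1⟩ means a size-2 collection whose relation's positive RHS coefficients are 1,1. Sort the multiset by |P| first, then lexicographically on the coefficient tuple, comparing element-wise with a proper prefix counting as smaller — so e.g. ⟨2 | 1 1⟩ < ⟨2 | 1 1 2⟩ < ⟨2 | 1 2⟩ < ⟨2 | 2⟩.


10 collections generate NE(X_Σ); each relation:

  P = {0,4}:  v_{0} + v_{4} = 0  →  sig = ⟨2 | 0⟩
  P = {1,5}:  v_{1} + v_{5} = 0  →  sig = ⟨2 | 0⟩
  P = {0,7}:  v_{0} + v_{7} = v_{1}  →  sig = ⟨2 | 1⟩
  P = {1,4}:  v_{1} + v_{4} = v_{7}  →  sig = ⟨2 | 1⟩
  P = {2,6}:  v_{2} + v_{6} = v_{5}  →  sig = ⟨2 | 1⟩
  P = {2,7}:  v_{2} + v_{7} = v_{3}  →  sig = ⟨2 | 1⟩
  P = {3,6}:  v_{3} + v_{6} = v_{4}  →  sig = ⟨2 | 1⟩
  P = {5,7}:  v_{5} + v_{7} = v_{4}  →  sig = ⟨2 | 1⟩
  P = {0,3}:  v_{0} + v_{3} = v_{1} + v_{2}  →  sig = ⟨2 | 1 1⟩
  P = {3,5}:  v_{3} + v_{5} = v_{2} + v_{4}  →  sig = ⟨2 | 1 1⟩

Hence PRS(X_Σ) =
[⟨2 | 0⟩, ⟨2 | 0⟩, ⟨2 | 1⟩, ⟨2 | 1⟩, ⟨2 | 1⟩, ⟨2 | 1⟩, ⟨2 | 1⟩, ⟨2 | 1⟩, ⟨2 | 1 1⟩, ⟨2 | 1 1⟩]


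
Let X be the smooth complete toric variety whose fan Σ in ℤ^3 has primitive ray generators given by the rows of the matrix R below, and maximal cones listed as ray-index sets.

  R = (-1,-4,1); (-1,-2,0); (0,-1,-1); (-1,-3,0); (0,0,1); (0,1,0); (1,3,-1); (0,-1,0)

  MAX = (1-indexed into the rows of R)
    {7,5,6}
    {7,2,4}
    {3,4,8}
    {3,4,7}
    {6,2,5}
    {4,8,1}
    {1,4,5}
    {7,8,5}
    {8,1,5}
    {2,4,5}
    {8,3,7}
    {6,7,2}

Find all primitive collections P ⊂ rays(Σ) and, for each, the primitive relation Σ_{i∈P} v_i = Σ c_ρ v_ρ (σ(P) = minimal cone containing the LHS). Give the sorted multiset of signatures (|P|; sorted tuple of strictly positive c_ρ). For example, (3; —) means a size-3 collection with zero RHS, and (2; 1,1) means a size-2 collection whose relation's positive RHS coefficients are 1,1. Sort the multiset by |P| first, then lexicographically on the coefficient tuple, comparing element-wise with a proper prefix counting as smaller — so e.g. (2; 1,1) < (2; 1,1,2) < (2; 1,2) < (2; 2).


Σ has 14 primitive collections:

  • {6,8}:  v_{6} + v_{8} = 0  ⇒ sig = (2; —)
  • {1,7}:  v_{1} + v_{7} = v_{8}  ⇒ sig = (2; 1)
  • {2,8}:  v_{2} + v_{8} = v_{4}  ⇒ sig = (2; 1)
  • {3,5}:  v_{3} + v_{5} = v_{8}  ⇒ sig = (2; 1)
  • {4,6}:  v_{4} + v_{6} = v_{2}  ⇒ sig = (2; 1)
  • {1,6}:  v_{1} + v_{6} = v_{4} + v_{5}  ⇒ sig = (2; 1,1)
  • {3,6}:  v_{3} + v_{6} = v_{4} + v_{7}  ⇒ sig = (2; 1,1)
  • {1,2}:  v_{1} + v_{2} = 2·v_{4} + v_{5}  ⇒ sig = (2; 1,2)
  • {1,3}:  v_{1} + v_{3} = v_{4} + 2·v_{8}  ⇒ sig = (2; 1,2)
  • {2,3}:  v_{2} + v_{3} = 2·v_{4} + v_{7}  ⇒ sig = (2; 1,2)
  • {4,5,7}:  v_{4} + v_{5} + v_{7} = 0  ⇒ sig = (3; —)
  • {2,5,7}:  v_{2} + v_{5} + v_{7} = v_{6}  ⇒ sig = (3; 1)
  • {4,5,8}:  v_{4} + v_{5} + v_{8} = v_{1}  ⇒ sig = (3; 1)
  • {4,7,8}:  v_{4} + v_{7} + v_{8} = v_{3}  ⇒ sig = (3; 1)

Sorted signature multiset PRS(X):
{ (2; —),  (2; 1) ×4,  (2; 1,1) ×2,  (2; 1,2) ×3,  (3; —),  (3; 1) ×3 }


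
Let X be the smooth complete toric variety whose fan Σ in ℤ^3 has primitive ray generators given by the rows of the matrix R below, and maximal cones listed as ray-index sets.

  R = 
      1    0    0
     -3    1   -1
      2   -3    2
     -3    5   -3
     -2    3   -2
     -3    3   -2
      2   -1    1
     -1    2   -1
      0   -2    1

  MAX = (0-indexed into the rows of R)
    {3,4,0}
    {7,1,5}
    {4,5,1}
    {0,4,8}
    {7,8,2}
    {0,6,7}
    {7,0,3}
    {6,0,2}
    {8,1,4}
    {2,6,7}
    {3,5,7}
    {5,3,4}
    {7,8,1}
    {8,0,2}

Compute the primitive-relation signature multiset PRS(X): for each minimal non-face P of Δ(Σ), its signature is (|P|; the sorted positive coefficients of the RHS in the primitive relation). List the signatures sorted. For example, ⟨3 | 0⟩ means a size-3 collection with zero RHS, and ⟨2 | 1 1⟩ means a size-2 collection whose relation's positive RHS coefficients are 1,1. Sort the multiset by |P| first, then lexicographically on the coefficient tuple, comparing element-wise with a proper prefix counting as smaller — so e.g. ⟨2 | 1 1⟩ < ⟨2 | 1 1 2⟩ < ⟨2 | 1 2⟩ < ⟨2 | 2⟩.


|primitive collections| = 17. Relations:

  {2,4}:  v_{2} + v_{4} = 0  ⟹  sig = ⟨2 | 0⟩
  {0,5}:  v_{0} + v_{5} = v_{4}  ⟹  sig = ⟨2 | 1⟩
  {2,3}:  v_{2} + v_{3} = v_{7}  ⟹  sig = ⟨2 | 1⟩
  {3,8}:  v_{3} + v_{8} = v_{5}  ⟹  sig = ⟨2 | 1⟩
  {4,7}:  v_{4} + v_{7} = v_{3}  ⟹  sig = ⟨2 | 1⟩
  {5,6}:  v_{5} + v_{6} = v_{7}  ⟹  sig = ⟨2 | 1⟩
  {5,8}:  v_{5} + v_{8} = v_{1}  ⟹  sig = ⟨2 | 1⟩
  {6,8}:  v_{6} + v_{8} = v_{2}  ⟹  sig = ⟨2 | 1⟩
  {0,1}:  v_{0} + v_{1} = v_{4} + v_{8}  ⟹  sig = ⟨2 | 1 1⟩
  {1,6}:  v_{1} + v_{6} = v_{7} + v_{8}  ⟹  sig = ⟨2 | 1 1⟩
  {2,5}:  v_{2} + v_{5} = v_{7} + v_{8}  ⟹  sig = ⟨2 | 1 1⟩
  {4,6}:  v_{4} + v_{6} = v_{0} + v_{7}  ⟹  sig = ⟨2 | 1 1⟩
  {1,2}:  v_{1} + v_{2} = v_{7} + 2·v_{8}  ⟹  sig = ⟨2 | 1 2⟩
  {3,6}:  v_{3} + v_{6} = v_{0} + 2·v_{7}  ⟹  sig = ⟨2 | 1 2⟩
  {1,3}:  v_{1} + v_{3} = 2·v_{5}  ⟹  sig = ⟨2 | 2⟩
  {0,7,8}:  v_{0} + v_{7} + v_{8} = 0  ⟹  sig = ⟨3 | 0⟩
  {0,2,7}:  v_{0} + v_{2} + v_{7} = v_{6}  ⟹  sig = ⟨3 | 1⟩

Signatures (|P|; sorted positive RHS coefficients), sorted:
[⟨2 | 0⟩, ⟨2 | 1⟩, ⟨2 | 1⟩, ⟨2 | 1⟩, ⟨2 | 1⟩, ⟨2 | 1⟩, ⟨2 | 1⟩, ⟨2 | 1⟩, ⟨2 | 1 1⟩, ⟨2 | 1 1⟩, ⟨2 | 1 1⟩, ⟨2 | 1 1⟩, ⟨2 | 1 2⟩, ⟨2 | 1 2⟩, ⟨2 | 2⟩, ⟨3 | 0⟩, ⟨3 | 1⟩]


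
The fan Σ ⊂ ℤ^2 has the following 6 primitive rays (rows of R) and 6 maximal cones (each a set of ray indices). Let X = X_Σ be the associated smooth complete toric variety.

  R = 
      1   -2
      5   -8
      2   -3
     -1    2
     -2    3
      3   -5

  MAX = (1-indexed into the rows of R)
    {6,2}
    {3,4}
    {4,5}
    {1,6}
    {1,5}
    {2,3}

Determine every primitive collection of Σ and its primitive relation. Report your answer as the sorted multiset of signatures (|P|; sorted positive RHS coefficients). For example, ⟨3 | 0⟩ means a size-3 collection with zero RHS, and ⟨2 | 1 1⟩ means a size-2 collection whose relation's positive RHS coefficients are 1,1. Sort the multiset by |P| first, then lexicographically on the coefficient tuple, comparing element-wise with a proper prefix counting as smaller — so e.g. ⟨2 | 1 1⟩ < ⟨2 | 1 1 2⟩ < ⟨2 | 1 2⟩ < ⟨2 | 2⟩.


9 minimal non-faces of Δ(Σ) (on 6 rays):

  {1,4}:  v_{1} + v_{4} = 0 ; sig = ⟨2 | 0⟩
  {3,5}:  v_{3} + v_{5} = 0 ; sig = ⟨2 | 0⟩
  {1,3}:  v_{1} + v_{3} = v_{6} ; sig = ⟨2 | 1⟩
  {2,5}:  v_{2} + v_{5} = v_{6} ; sig = ⟨2 | 1⟩
  {3,6}:  v_{3} + v_{6} = v_{2} ; sig = ⟨2 | 1⟩
  {4,6}:  v_{4} + v_{6} = v_{3} ; sig = ⟨2 | 1⟩
  {5,6}:  v_{5} + v_{6} = v_{1} ; sig = ⟨2 | 1⟩
  {1,2}:  v_{1} + v_{2} = 2·v_{6} ; sig = ⟨2 | 2⟩
  {2,4}:  v_{2} + v_{4} = 2·v_{3} ; sig = ⟨2 | 2⟩

so the primitive-relation signature multiset is
    |P|=2: 9 collections, coeffs (), (), (1), (1), (1), (1), (1), (2), (2)


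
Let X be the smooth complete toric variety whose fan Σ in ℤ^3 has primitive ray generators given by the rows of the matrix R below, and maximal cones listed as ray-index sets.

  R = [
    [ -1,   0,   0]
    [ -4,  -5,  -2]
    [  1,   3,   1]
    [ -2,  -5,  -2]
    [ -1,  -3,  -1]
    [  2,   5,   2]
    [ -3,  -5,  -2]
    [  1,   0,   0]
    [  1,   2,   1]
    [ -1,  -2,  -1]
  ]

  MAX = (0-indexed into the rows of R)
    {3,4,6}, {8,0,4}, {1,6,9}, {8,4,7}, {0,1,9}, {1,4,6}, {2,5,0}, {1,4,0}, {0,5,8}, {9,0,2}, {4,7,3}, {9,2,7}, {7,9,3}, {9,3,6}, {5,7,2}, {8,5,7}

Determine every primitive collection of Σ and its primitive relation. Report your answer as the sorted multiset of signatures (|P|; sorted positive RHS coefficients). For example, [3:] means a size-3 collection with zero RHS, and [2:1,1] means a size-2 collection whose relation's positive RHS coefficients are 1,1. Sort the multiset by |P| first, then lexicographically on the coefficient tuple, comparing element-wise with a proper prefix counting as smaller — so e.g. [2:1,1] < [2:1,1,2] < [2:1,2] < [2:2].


21 minimal non-faces of Δ(Σ) (on 10 rays):

  • {0,7}:  v_{0} + v_{7} = 0  so sig = [2:]
  • {2,4}:  v_{2} + v_{4} = 0  so sig = [2:]
  • {3,5}:  v_{3} + v_{5} = 0  so sig = [2:]
  • {8,9}:  v_{8} + v_{9} = 0  so sig = [2:]
  • {0,3}:  v_{0} + v_{3} = v_{6}  so sig = [2:1]
  • {0,6}:  v_{0} + v_{6} = v_{1}  so sig = [2:1]
  • {1,7}:  v_{1} + v_{7} = v_{6}  so sig = [2:1]
  • {2,3}:  v_{2} + v_{3} = v_{9}  so sig = [2:1]
  • {2,8}:  v_{2} + v_{8} = v_{5}  so sig = [2:1]
  • {3,8}:  v_{3} + v_{8} = v_{4}  so sig = [2:1]
  • {4,5}:  v_{4} + v_{5} = v_{8}  so sig = [2:1]
  • {4,9}:  v_{4} + v_{9} = v_{3}  so sig = [2:1]
  • {5,6}:  v_{5} + v_{6} = v_{0}  so sig = [2:1]
  • {5,9}:  v_{5} + v_{9} = v_{2}  so sig = [2:1]
  • {6,7}:  v_{6} + v_{7} = v_{3}  so sig = [2:1]
  • {2,6}:  v_{2} + v_{6} = v_{0} + v_{9}  so sig = [2:1,1]
  • {6,8}:  v_{6} + v_{8} = v_{0} + v_{4}  so sig = [2:1,1]
  • {1,2}:  v_{1} + v_{2} = 2·v_{0} + v_{9}  so sig = [2:1,2]
  • {1,8}:  v_{1} + v_{8} = 2·v_{0} + v_{4}  so sig = [2:1,2]
  • {1,3}:  v_{1} + v_{3} = 2·v_{6}  so sig = [2:2]
  • {1,5}:  v_{1} + v_{5} = 2·v_{0}  so sig = [2:2]

Sorted signature multiset PRS(X):
[[2:], [2:], [2:], [2:], [2:1], [2:1], [2:1], [2:1], [2:1], [2:1], [2:1], [2:1], [2:1], [2:1], [2:1], [2:1,1], [2:1,1], [2:1,2], [2:1,2], [2:2], [2:2]]


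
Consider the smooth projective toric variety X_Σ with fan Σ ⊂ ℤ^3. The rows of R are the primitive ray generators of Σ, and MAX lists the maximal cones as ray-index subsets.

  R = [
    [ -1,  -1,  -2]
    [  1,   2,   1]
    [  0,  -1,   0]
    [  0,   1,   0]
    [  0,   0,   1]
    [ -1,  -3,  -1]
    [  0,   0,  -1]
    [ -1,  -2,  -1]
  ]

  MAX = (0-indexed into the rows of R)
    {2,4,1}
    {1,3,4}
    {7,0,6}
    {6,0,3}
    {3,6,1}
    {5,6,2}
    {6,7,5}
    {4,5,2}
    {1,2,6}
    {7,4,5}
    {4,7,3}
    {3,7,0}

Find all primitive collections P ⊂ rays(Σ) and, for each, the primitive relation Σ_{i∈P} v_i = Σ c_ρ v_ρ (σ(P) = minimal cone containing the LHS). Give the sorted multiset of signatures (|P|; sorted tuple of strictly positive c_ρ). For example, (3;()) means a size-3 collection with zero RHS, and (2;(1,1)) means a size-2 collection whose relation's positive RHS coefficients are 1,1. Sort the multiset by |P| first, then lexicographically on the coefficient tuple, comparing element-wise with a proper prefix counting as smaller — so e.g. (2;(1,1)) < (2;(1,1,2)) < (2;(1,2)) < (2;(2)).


Minimal non-faces — 11 found among 8 rays, 12 max cones:

  • {1,7}:  v_{1} + v_{7} = 0  so sig = (2;())
  • {2,3}:  v_{2} + v_{3} = 0  so sig = (2;())
  • {4,6}:  v_{4} + v_{6} = 0  so sig = (2;())
  • {1,5}:  v_{1} + v_{5} = v_{2}  so sig = (2;(1))
  • {2,7}:  v_{2} + v_{7} = v_{5}  so sig = (2;(1))
  • {3,5}:  v_{3} + v_{5} = v_{7}  so sig = (2;(1))
  • {0,1}:  v_{0} + v_{1} = v_{3} + v_{6}  so sig = (2;(1,1))
  • {0,2}:  v_{0} + v_{2} = v_{6} + v_{7}  so sig = (2;(1,1))
  • {0,4}:  v_{0} + v_{4} = v_{3} + v_{7}  so sig = (2;(1,1))
  • {0,5}:  v_{0} + v_{5} = v_{6} + 2·v_{7}  so sig = (2;(1,2))
  • {3,6,7}:  v_{3} + v_{6} + v_{7} = v_{0}  so sig = (3;(1))

Signatures (|P|; sorted positive RHS coefficients), sorted:
[(2;()), (2;()), (2;()), (2;(1)), (2;(1)), (2;(1)), (2;(1,1)), (2;(1,1)), (2;(1,1)), (2;(1,2)), (3;(1))]
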